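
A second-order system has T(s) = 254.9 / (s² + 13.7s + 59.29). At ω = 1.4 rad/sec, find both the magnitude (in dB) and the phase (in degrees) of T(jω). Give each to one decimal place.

|(j1.4)² + 13.7(j1.4) + 59.29| = |57.33 + j19.18| = 60.45
|T(j1.4)| = 254.9 / 60.45 = 4.2165
20 log₁₀(4.2165) = 12.50 dB
∠[(j1.4)² + 13.7(j1.4) + 59.29] = ∠[57.33 + j19.18] = 18.50°
∠T(j1.4) = −18.50° = -18.50°

|T| = 12.5 dB, ∠T = -18.5°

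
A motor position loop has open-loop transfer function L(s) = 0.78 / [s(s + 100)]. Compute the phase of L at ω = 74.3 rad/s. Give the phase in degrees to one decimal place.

∠(j74.3 + 100) = arctan(74.3/100) = 36.61°
∠(j74.3) = 90.00°
∠L(j74.3) = − (36.61° + 90.00°) = -126.61°

-126.6 deg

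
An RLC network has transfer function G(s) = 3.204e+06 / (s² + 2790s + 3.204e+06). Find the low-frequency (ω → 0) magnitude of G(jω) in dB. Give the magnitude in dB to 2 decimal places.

0.00 dB

G(0) = 3.204e+06 / 3.204e+06 = 1
20 log₁₀(1) = 0.000 dB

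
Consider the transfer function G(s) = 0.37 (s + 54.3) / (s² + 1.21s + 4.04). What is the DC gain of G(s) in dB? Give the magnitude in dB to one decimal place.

G(0) = 0.37 × 54.3 / 4.04 = 4.973
20 log₁₀(4.973) = 13.93 dB

13.9 dB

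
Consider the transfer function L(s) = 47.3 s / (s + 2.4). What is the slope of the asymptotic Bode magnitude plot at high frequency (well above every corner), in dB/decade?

With 1 zero and 1 pole, the high-frequency asymptotic slope is 20 × (1 − 1) = 0 dB/decade.

0 dB/decade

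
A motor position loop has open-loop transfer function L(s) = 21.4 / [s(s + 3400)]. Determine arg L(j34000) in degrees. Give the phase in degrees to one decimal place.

-174.3°

∠(j34000 + 3400) = arctan(34000/3400) = 84.29°
∠(j34000) = 90.00°
∠L(j34000) = − (84.29° + 90.00°) = -174.29°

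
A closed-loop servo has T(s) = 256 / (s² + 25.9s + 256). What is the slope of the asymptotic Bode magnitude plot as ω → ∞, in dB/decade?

With 0 zeros and 2 poles, the high-frequency asymptotic slope is 20 × (0 − 2) = -40 dB/decade.

-40 dB/decade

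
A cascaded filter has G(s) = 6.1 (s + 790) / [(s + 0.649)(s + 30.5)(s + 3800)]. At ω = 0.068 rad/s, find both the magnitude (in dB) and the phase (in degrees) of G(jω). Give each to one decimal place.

|G| = -23.9 dB, ∠G = -6.1°

|j0.068 + 790| = √(0.068² + 790²) = 790
|j0.068 + 0.649| = √(0.068² + 0.649²) = 0.6526
|j0.068 + 30.5| = √(0.068² + 30.5²) = 30.5
|j0.068 + 3800| = √(0.068² + 3800²) = 3800
|G(j0.068)| = 6.1 × 790 / (0.6526 × 30.5 × 3800) = 0.063717
20 log₁₀(0.063717) = -23.91 dB
∠(j0.068 + 790) = arctan(0.068/790) = 0.00°
∠(j0.068 + 0.649) = arctan(0.068/0.649) = 5.98°
∠(j0.068 + 30.5) = arctan(0.068/30.5) = 0.13°
∠(j0.068 + 3800) = arctan(0.068/3800) = 0.00°
∠G(j0.068) = 0.00° − (5.98° + 0.13° + 0.00°) = -6.11°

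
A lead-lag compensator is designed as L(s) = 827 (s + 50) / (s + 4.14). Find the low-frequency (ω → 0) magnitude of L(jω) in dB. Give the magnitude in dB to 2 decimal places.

79.99 dB

L(0) = 827 × 50 / 4.14 = 9987.9
20 log₁₀(9987.9) = 79.990 dB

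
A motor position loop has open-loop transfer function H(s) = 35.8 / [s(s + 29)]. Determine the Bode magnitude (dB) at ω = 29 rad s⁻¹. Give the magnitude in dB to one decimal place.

|j29 + 29| = √(29² + 29²) = 41.01
|j29| = 29
|H(j29)| = 35.8 / (41.01 × 29) = 0.0301
20 log₁₀(0.0301) = -30.43 dB

-30.4 dB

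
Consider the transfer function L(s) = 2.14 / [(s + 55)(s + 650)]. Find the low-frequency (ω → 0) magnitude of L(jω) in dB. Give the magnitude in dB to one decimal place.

-84.5 dB

L(0) = 2.14 / (55 × 650) = 5.986e-05
20 log₁₀(5.986e-05) = -84.46 dB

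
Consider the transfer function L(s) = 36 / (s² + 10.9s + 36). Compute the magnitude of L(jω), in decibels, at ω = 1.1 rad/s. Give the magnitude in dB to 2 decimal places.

-0.19 dB

|(j1.1)² + 10.9(j1.1) + 36| = |34.79 + j11.99| = 36.8
|L(j1.1)| = 36 / 36.8 = 0.97831
20 log₁₀(0.97831) = -0.190 dB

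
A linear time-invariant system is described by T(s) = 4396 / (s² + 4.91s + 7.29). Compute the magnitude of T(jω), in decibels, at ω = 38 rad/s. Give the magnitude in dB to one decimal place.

|(j38)² + 4.91(j38) + 7.29| = |-1436.7 + j186.58| = 1449
|T(j38)| = 4396 / 1449 = 3.0343
20 log₁₀(3.0343) = 9.64 dB

9.6 dB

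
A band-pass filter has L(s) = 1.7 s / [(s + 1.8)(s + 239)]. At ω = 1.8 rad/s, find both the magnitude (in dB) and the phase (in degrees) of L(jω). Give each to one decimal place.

|j1.8| = 1.8
|j1.8 + 1.8| = √(1.8² + 1.8²) = 2.546
|j1.8 + 239| = √(1.8² + 239²) = 239
|L(j1.8)| = 1.7 × 1.8 / (2.546 × 239) = 0.0050295
20 log₁₀(0.0050295) = -45.97 dB
∠(j1.8) = 90.00°
∠(j1.8 + 1.8) = arctan(1.8/1.8) = 45.00°
∠(j1.8 + 239) = arctan(1.8/239) = 0.43°
∠L(j1.8) = 90.00° − (45.00° + 0.43°) = 44.57°

|L| = -46.0 dB, ∠L = 44.6°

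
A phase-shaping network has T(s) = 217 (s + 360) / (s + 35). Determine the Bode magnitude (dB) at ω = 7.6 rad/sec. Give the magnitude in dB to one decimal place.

|j7.6 + 360| = √(7.6² + 360²) = 360.1
|j7.6 + 35| = √(7.6² + 35²) = 35.82
|T(j7.6)| = 217 × 360.1 / 35.82 = 2181.7
20 log₁₀(2181.7) = 66.78 dB

66.8 dB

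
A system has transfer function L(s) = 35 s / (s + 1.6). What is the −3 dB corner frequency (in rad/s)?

1.6 rad/s

For a single-pole high-pass, the −3 dB point is at the pole: ω = 1.6 rad/s.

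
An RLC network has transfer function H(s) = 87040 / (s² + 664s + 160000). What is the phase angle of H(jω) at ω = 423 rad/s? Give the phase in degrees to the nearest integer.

-94°

∠[(j423)² + 664(j423) + 160000] = ∠[-18929 + j2.8087e+05] = 93.86°
∠H(j423) = −93.86° = -93.86°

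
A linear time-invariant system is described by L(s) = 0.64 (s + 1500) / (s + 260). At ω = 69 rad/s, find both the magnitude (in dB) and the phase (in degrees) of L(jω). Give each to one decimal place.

|L| = 11.1 dB, ∠L = -12.2°

|j69 + 1500| = √(69² + 1500²) = 1502
|j69 + 260| = √(69² + 260²) = 269
|L(j69)| = 0.64 × 1502 / 269 = 3.5725
20 log₁₀(3.5725) = 11.06 dB
∠(j69 + 1500) = arctan(69/1500) = 2.63°
∠(j69 + 260) = arctan(69/260) = 14.86°
∠L(j69) = 2.63° − 14.86° = -12.23°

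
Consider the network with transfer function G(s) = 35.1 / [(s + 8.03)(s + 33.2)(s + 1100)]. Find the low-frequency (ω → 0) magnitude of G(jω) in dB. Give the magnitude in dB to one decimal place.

-78.4 dB

G(0) = 35.1 / (8.03 × 33.2 × 1100) = 0.00011969
20 log₁₀(0.00011969) = -78.44 dB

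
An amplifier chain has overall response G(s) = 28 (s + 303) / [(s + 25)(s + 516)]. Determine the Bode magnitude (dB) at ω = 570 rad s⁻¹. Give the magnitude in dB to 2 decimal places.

-27.70 dB

|j570 + 303| = √(570² + 303²) = 645.5
|j570 + 25| = √(570² + 25²) = 570.5
|j570 + 516| = √(570² + 516²) = 768.9
|G(j570)| = 28 × 645.5 / (570.5 × 768.9) = 0.041203
20 log₁₀(0.041203) = -27.701 dB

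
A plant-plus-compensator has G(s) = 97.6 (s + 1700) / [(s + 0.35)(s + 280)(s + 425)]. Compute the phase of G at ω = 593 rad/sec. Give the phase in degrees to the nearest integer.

-190 deg

∠(j593 + 1700) = arctan(593/1700) = 19.23°
∠(j593 + 0.35) = arctan(593/0.35) = 89.97°
∠(j593 + 280) = arctan(593/280) = 64.72°
∠(j593 + 425) = arctan(593/425) = 54.37°
∠G(j593) = 19.23° − (89.97° + 64.72° + 54.37°) = -189.83°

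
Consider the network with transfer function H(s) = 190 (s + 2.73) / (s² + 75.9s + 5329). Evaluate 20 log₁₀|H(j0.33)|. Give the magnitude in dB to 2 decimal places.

-20.17 dB

|j0.33 + 2.73| = √(0.33² + 2.73²) = 2.75
|(j0.33)² + 75.9(j0.33) + 5329| = |5328.9 + j25.047| = 5329
|H(j0.33)| = 190 × 2.75 / 5329 = 0.098045
20 log₁₀(0.098045) = -20.172 dB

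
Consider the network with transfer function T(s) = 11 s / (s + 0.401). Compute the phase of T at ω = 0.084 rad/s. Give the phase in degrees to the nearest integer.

78°

∠(j0.084) = 90.00°
∠(j0.084 + 0.401) = arctan(0.084/0.401) = 11.83°
∠T(j0.084) = 90.00° − 11.83° = 78.17°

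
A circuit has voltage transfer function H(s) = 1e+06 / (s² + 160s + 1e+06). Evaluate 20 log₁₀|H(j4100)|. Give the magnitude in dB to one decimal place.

|(j4100)² + 160(j4100) + 1e+06| = |-1.581e+07 + j6.56e+05| = 1.582e+07
|H(j4100)| = 1e+06 / 1.582e+07 = 0.063197
20 log₁₀(0.063197) = -23.99 dB

-24.0 dB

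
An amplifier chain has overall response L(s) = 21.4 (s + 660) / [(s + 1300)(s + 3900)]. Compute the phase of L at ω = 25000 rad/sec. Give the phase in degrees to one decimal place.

-79.7°

∠(j25000 + 660) = arctan(25000/660) = 88.49°
∠(j25000 + 1300) = arctan(25000/1300) = 87.02°
∠(j25000 + 3900) = arctan(25000/3900) = 81.13°
∠L(j25000) = 88.49° − (87.02° + 81.13°) = -79.67°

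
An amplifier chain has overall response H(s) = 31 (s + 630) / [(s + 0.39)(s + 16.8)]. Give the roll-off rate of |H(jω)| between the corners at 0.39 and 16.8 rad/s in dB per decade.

In this band the factors already past their corner are: pole at 0.39; net slope = -20 dB/decade.

-20 dB/decade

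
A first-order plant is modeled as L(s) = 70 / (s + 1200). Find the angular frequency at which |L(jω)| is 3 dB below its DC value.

For a single-pole low-pass, the −3 dB point is at the pole: ω = 1200 rad/sec.

1200 rad/sec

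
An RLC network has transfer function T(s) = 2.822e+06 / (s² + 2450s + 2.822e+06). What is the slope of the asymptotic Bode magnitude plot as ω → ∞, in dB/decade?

-40 dB/decade

With 0 zeros and 2 poles, the high-frequency asymptotic slope is 20 × (0 − 2) = -40 dB/decade.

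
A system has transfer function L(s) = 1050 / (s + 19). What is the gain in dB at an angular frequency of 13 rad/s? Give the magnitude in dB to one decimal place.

|j13 + 19| = √(13² + 19²) = 23.02
|L(j13)| = 1050 / 23.02 = 45.609
20 log₁₀(45.609) = 33.18 dB

33.2 dB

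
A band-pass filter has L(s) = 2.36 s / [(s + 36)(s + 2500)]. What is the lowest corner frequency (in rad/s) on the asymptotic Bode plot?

36 rad/s

Break frequencies occur at each pole and zero magnitude: 36 rad/s, 2500 rad/s.
The lowest is 36 rad/s.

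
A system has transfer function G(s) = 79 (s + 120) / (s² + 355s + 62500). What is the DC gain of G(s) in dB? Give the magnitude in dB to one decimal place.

G(0) = 79 × 120 / 62500 = 0.15168
20 log₁₀(0.15168) = -16.38 dB

-16.4 dB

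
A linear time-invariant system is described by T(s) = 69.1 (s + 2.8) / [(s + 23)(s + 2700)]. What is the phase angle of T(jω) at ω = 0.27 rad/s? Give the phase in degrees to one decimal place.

4.8°

∠(j0.27 + 2.8) = arctan(0.27/2.8) = 5.51°
∠(j0.27 + 23) = arctan(0.27/23) = 0.67°
∠(j0.27 + 2700) = arctan(0.27/2700) = 0.01°
∠T(j0.27) = 5.51° − (0.67° + 0.01°) = 4.83°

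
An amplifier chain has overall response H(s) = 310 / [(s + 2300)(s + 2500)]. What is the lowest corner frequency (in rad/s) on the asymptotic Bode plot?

2300 rad/s

Break frequencies occur at each pole and zero magnitude: 2300 rad/s, 2500 rad/s.
The lowest is 2300 rad/s.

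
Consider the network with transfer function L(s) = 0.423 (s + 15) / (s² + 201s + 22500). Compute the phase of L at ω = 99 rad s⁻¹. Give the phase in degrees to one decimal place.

23.9 deg

∠(j99 + 15) = arctan(99/15) = 81.38°
∠[(j99)² + 201(j99) + 22500] = ∠[12699 + j19899] = 57.46°
∠L(j99) = 81.38° − 57.46° = 23.93°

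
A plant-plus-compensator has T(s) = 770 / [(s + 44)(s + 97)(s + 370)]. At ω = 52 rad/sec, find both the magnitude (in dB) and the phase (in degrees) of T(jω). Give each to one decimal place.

|T| = -71.2 dB, ∠T = -86.0°

|j52 + 44| = √(52² + 44²) = 68.12
|j52 + 97| = √(52² + 97²) = 110.1
|j52 + 370| = √(52² + 370²) = 373.6
|T(j52)| = 770 / (68.12 × 110.1 × 373.6) = 0.00027489
20 log₁₀(0.00027489) = -71.22 dB
∠(j52 + 44) = arctan(52/44) = 49.76°
∠(j52 + 97) = arctan(52/97) = 28.19°
∠(j52 + 370) = arctan(52/370) = 8.00°
∠T(j52) = − (49.76° + 28.19° + 8.00°) = -85.96°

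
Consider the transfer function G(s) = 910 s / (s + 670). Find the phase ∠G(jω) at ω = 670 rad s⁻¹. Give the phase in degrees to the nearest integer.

45°

∠(j670) = 90.00°
∠(j670 + 670) = arctan(670/670) = 45.00°
∠G(j670) = 90.00° − 45.00° = 45.00°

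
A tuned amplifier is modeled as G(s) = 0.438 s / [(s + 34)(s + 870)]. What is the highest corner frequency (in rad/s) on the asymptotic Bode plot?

870 rad/s

Break frequencies occur at each pole and zero magnitude: 34 rad/s, 870 rad/s.
The highest is 870 rad/s.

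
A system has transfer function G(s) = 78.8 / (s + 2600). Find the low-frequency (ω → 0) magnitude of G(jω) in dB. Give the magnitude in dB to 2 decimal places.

G(0) = 78.8 / 2600 = 0.030308
20 log₁₀(0.030308) = -30.369 dB

-30.37 dB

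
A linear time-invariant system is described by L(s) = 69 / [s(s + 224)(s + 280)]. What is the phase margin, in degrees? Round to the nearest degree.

90 deg

Gain crossover: |L(jω)| = 1 at ω ≈ 0.0011 rad/s.
∠L(j0.0011) = −90° − arctan(0.0011/224) − arctan(0.0011/280) ≈ -90.00°
PM = 180° + (-90.00°) = 90.00°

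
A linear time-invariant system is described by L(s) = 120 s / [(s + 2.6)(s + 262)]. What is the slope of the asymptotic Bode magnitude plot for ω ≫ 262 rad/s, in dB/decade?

-20 dB/decade

With 1 zero and 2 poles, the high-frequency asymptotic slope is 20 × (1 − 2) = -20 dB/decade.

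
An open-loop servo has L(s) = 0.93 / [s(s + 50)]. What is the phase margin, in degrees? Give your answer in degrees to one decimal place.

Gain crossover: |L(jω)| = 1 at ω ≈ 0.0186 rad/s.
∠L(j0.0186) = −90° − arctan(0.0186/50) ≈ -90.02°
PM = 180° + (-90.02°) = 89.98°

90.0°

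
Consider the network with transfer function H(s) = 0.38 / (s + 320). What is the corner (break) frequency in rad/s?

320 rad/s

The single real pole at s = −320 gives a corner at ω = 320 rad/s.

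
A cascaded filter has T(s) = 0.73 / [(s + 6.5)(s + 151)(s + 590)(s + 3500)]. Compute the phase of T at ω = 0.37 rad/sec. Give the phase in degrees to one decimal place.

-3.4°

∠(j0.37 + 6.5) = arctan(0.37/6.5) = 3.26°
∠(j0.37 + 151) = arctan(0.37/151) = 0.14°
∠(j0.37 + 590) = arctan(0.37/590) = 0.04°
∠(j0.37 + 3500) = arctan(0.37/3500) = 0.01°
∠T(j0.37) = − (3.26° + 0.14° + 0.04° + 0.01°) = -3.44°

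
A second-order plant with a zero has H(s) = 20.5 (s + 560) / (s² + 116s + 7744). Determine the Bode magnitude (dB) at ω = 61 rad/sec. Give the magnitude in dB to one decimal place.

3.0 dB

|j61 + 560| = √(61² + 560²) = 563.3
|(j61)² + 116(j61) + 7744| = |4023 + j7076| = 8140
|H(j61)| = 20.5 × 563.3 / 8140 = 1.4187
20 log₁₀(1.4187) = 3.04 dB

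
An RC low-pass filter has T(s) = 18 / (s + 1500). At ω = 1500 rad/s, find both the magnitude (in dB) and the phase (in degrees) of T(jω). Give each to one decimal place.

|T| = -41.4 dB, ∠T = -45.0°

|j1500 + 1500| = √(1500² + 1500²) = 2121
|T(j1500)| = 18 / 2121 = 0.0084853
20 log₁₀(0.0084853) = -41.43 dB
∠(j1500 + 1500) = arctan(1500/1500) = 45.00°
∠T(j1500) = −45.00° = -45.00°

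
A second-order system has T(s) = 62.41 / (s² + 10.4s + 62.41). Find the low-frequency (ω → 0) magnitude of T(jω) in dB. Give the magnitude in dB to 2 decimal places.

T(0) = 62.41 / 62.41 = 1
20 log₁₀(1) = 0.000 dB

0.00 dB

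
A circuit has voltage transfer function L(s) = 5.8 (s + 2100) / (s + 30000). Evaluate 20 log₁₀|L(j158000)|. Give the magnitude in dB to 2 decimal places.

|j158000 + 2100| = √(158000² + 2100²) = 1.58e+05
|j158000 + 30000| = √(158000² + 30000²) = 1.608e+05
|L(j158000)| = 5.8 × 1.58e+05 / 1.608e+05 = 5.6987
20 log₁₀(5.6987) = 15.116 dB

15.12 dB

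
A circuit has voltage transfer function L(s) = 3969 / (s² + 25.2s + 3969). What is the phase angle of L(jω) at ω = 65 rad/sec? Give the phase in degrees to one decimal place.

∠[(j65)² + 25.2(j65) + 3969] = ∠[-256 + j1638] = 98.88°
∠L(j65) = −98.88° = -98.88°

-98.9°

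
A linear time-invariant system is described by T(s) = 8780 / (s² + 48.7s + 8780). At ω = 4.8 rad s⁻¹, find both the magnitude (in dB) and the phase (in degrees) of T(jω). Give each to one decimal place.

|(j4.8)² + 48.7(j4.8) + 8780| = |8757 + j233.76| = 8760
|T(j4.8)| = 8780 / 8760 = 1.0023
20 log₁₀(1.0023) = 0.02 dB
∠[(j4.8)² + 48.7(j4.8) + 8780] = ∠[8757 + j233.76] = 1.53°
∠T(j4.8) = −1.53° = -1.53°

|T| = 0.0 dB, ∠T = -1.5°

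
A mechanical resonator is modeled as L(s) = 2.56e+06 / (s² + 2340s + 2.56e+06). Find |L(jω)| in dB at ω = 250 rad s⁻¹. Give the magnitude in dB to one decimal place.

-0.0 dB

|(j250)² + 2340(j250) + 2.56e+06| = |2.4975e+06 + j5.85e+05| = 2.565e+06
|L(j250)| = 2.56e+06 / 2.565e+06 = 0.99801
20 log₁₀(0.99801) = -0.02 dB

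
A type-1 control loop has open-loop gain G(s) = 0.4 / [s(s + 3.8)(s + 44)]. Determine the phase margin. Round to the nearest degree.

90 deg

Gain crossover: |G(jω)| = 1 at ω ≈ 0.00239 rad/s.
∠G(j0.00239) = −90° − arctan(0.00239/3.8) − arctan(0.00239/44) ≈ -90.04°
PM = 180° + (-90.04°) = 89.96°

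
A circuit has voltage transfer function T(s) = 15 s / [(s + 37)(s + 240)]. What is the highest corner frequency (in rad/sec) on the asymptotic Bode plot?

Break frequencies occur at each pole and zero magnitude: 37 rad/sec, 240 rad/sec.
The highest is 240 rad/sec.

240 rad/sec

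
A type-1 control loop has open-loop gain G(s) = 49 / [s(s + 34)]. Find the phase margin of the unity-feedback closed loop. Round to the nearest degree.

88°

Gain crossover: |G(jω)| = 1 at ω ≈ 1.44 rad s⁻¹.
∠G(j1.44) = −90° − arctan(1.44/34) ≈ -92.43°
PM = 180° + (-92.43°) = 87.57°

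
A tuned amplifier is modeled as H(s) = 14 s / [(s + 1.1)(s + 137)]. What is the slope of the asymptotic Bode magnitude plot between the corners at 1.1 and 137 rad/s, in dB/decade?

0 dB/decade

In this band the factors already past their corner are: 1 differentiator zero, pole at 1.1; net slope = 0 dB/decade.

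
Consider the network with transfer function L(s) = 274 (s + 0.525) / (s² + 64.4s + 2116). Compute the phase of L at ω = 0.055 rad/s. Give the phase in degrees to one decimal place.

5.9°

∠(j0.055 + 0.525) = arctan(0.055/0.525) = 5.98°
∠[(j0.055)² + 64.4(j0.055) + 2116] = ∠[2116 + j3.542] = 0.10°
∠L(j0.055) = 5.98° − 0.10° = 5.88°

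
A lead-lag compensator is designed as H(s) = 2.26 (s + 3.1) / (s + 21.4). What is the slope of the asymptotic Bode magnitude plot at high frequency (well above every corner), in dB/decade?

0 dB/decade

With 1 zero and 1 pole, the high-frequency asymptotic slope is 20 × (1 − 1) = 0 dB/decade.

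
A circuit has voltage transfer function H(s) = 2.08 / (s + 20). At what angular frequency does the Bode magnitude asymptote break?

20 rad s⁻¹

The single real pole at s = −20 gives a corner at ω = 20 rad s⁻¹.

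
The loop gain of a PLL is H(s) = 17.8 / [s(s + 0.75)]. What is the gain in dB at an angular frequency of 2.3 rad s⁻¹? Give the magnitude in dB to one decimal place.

10.1 dB

|j2.3 + 0.75| = √(2.3² + 0.75²) = 2.419
|j2.3| = 2.3
|H(j2.3)| = 17.8 / (2.419 × 2.3) = 3.1991
20 log₁₀(3.1991) = 10.10 dB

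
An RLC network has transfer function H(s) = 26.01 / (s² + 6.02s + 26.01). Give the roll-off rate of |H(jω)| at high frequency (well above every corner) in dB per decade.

-40 dB/decade

With 0 zeros and 2 poles, the high-frequency asymptotic slope is 20 × (0 − 2) = -40 dB/decade.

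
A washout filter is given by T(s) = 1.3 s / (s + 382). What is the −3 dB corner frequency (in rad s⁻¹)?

382 rad s⁻¹

For a single-pole high-pass, the −3 dB point is at the pole: ω = 382 rad s⁻¹.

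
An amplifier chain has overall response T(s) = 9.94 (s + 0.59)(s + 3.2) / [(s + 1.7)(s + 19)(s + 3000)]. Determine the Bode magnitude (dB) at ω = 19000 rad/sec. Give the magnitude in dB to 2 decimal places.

|j19000 + 0.59| = √(19000² + 0.59²) = 1.9e+04
|j19000 + 3.2| = √(19000² + 3.2²) = 1.9e+04
|j19000 + 1.7| = √(19000² + 1.7²) = 1.9e+04
|j19000 + 19| = √(19000² + 19²) = 1.9e+04
|j19000 + 3000| = √(19000² + 3000²) = 1.924e+04
|T(j19000)| = 9.94 × 1.9e+04 × 1.9e+04 / (1.9e+04 × 1.9e+04 × 1.924e+04) = 0.00051676
20 log₁₀(0.00051676) = -65.734 dB

-65.73 dB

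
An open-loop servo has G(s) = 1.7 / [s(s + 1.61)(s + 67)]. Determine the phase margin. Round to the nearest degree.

Gain crossover: |G(jω)| = 1 at ω ≈ 0.0158 rad/s.
∠G(j0.0158) = −90° − arctan(0.0158/1.61) − arctan(0.0158/67) ≈ -90.57°
PM = 180° + (-90.57°) = 89.43°

89°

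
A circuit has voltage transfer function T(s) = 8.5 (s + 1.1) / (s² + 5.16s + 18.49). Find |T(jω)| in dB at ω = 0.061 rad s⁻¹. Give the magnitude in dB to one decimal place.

|j0.061 + 1.1| = √(0.061² + 1.1²) = 1.102
|(j0.061)² + 5.16(j0.061) + 18.49| = |18.486 + j0.31476| = 18.49
|T(j0.061)| = 8.5 × 1.102 / 18.49 = 0.50648
20 log₁₀(0.50648) = -5.91 dB

-5.9 dB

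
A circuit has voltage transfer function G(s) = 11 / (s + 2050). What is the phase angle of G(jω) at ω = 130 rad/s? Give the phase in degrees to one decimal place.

-3.6°

∠(j130 + 2050) = arctan(130/2050) = 3.63°
∠G(j130) = −3.63° = -3.63°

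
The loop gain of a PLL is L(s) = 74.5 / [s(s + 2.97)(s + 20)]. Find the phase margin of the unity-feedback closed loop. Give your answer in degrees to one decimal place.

Gain crossover: |L(jω)| = 1 at ω ≈ 1.17 rad/sec.
∠L(j1.17) = −90° − arctan(1.17/2.97) − arctan(1.17/20) ≈ -114.76°
PM = 180° + (-114.76°) = 65.24°

65.2°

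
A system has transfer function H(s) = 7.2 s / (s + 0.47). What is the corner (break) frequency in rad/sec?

The single real pole at s = −0.47 gives a corner at ω = 0.47 rad/sec.

0.47 rad/sec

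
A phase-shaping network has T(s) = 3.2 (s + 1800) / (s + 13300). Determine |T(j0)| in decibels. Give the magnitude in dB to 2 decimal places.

-7.27 dB

T(0) = 3.2 × 1800 / 13300 = 0.43308
20 log₁₀(0.43308) = -7.269 dB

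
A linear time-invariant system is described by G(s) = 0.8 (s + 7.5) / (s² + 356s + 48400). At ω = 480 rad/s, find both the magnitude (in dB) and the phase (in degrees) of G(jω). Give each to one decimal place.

|j480 + 7.5| = √(480² + 7.5²) = 480.1
|(j480)² + 356(j480) + 48400| = |-1.82e+05 + j1.7088e+05| = 2.496e+05
|G(j480)| = 0.8 × 480.1 / 2.496e+05 = 0.0015384
20 log₁₀(0.0015384) = -56.26 dB
∠(j480 + 7.5) = arctan(480/7.5) = 89.10°
∠[(j480)² + 356(j480) + 48400] = ∠[-1.82e+05 + j1.7088e+05] = 136.80°
∠G(j480) = 89.10° − 136.80° = -47.70°

|G| = -56.3 dB, ∠G = -47.7°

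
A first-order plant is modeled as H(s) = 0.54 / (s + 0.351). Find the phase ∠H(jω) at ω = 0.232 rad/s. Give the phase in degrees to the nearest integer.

∠(j0.232 + 0.351) = arctan(0.232/0.351) = 33.46°
∠H(j0.232) = −33.46° = -33.46°

-33°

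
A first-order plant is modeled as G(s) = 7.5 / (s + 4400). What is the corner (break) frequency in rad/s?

The single real pole at s = −4400 gives a corner at ω = 4400 rad/s.

4400 rad/s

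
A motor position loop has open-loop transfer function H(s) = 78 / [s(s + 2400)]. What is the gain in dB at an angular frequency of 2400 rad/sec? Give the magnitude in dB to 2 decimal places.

-100.38 dB

|j2400 + 2400| = √(2400² + 2400²) = 3394
|j2400| = 2400
|H(j2400)| = 78 / (3394 × 2400) = 9.5754e-06
20 log₁₀(9.5754e-06) = -100.377 dB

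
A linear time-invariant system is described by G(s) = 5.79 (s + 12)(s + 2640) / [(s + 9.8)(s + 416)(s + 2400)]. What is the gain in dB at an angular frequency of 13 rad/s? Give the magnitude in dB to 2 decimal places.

|j13 + 12| = √(13² + 12²) = 17.69
|j13 + 2640| = √(13² + 2640²) = 2640
|j13 + 9.8| = √(13² + 9.8²) = 16.28
|j13 + 416| = √(13² + 416²) = 416.2
|j13 + 2400| = √(13² + 2400²) = 2400
|G(j13)| = 5.79 × 17.69 × 2640 / (16.28 × 416.2 × 2400) = 0.01663
20 log₁₀(0.01663) = -35.582 dB

-35.58 dB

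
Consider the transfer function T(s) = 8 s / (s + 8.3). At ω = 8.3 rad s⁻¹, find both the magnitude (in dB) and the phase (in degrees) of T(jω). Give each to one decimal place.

|j8.3| = 8.3
|j8.3 + 8.3| = √(8.3² + 8.3²) = 11.74
|T(j8.3)| = 8 × 8.3 / 11.74 = 5.6569
20 log₁₀(5.6569) = 15.05 dB
∠(j8.3) = 90.00°
∠(j8.3 + 8.3) = arctan(8.3/8.3) = 45.00°
∠T(j8.3) = 90.00° − 45.00° = 45.00°

|T| = 15.1 dB, ∠T = 45.0°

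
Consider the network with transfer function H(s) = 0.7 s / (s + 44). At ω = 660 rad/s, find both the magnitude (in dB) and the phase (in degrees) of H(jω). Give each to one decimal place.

|H| = -3.1 dB, ∠H = 3.8°

|j660| = 660
|j660 + 44| = √(660² + 44²) = 661.5
|H(j660)| = 0.7 × 660 / 661.5 = 0.69845
20 log₁₀(0.69845) = -3.12 dB
∠(j660) = 90.00°
∠(j660 + 44) = arctan(660/44) = 86.19°
∠H(j660) = 90.00° − 86.19° = 3.81°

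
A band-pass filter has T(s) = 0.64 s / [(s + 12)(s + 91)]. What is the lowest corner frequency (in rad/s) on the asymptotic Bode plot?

12 rad/s

Break frequencies occur at each pole and zero magnitude: 12 rad/s, 91 rad/s.
The lowest is 12 rad/s.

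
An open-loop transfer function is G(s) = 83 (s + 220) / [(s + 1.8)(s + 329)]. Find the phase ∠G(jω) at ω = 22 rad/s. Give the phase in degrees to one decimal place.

-83.4°

∠(j22 + 220) = arctan(22/220) = 5.71°
∠(j22 + 1.8) = arctan(22/1.8) = 85.32°
∠(j22 + 329) = arctan(22/329) = 3.83°
∠G(j22) = 5.71° − (85.32° + 3.83°) = -83.44°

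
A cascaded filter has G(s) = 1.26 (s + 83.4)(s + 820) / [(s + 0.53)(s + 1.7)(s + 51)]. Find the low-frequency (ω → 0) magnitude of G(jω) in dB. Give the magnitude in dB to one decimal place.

G(0) = 1.26 × 83.4 × 820 / (0.53 × 1.7 × 51) = 1875.2
20 log₁₀(1875.2) = 65.46 dB

65.5 dB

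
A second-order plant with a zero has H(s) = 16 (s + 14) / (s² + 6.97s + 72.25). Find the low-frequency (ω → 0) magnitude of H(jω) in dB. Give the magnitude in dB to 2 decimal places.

9.83 dB

H(0) = 16 × 14 / 72.25 = 3.1003
20 log₁₀(3.1003) = 9.828 dB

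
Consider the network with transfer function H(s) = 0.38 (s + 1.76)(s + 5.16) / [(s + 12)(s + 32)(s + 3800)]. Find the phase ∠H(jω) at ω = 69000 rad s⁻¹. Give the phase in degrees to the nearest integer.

∠(j69000 + 1.76) = arctan(69000/1.76) = 90.00°
∠(j69000 + 5.16) = arctan(69000/5.16) = 90.00°
∠(j69000 + 12) = arctan(69000/12) = 89.99°
∠(j69000 + 32) = arctan(69000/32) = 89.97°
∠(j69000 + 3800) = arctan(69000/3800) = 86.85°
∠H(j69000) = 90.00° + 90.00° − (89.99° + 89.97° + 86.85°) = -86.82°

-87°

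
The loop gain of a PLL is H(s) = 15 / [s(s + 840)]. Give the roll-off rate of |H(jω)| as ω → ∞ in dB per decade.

-40 dB/decade

With 0 zeros and 2 poles, the high-frequency asymptotic slope is 20 × (0 − 2) = -40 dB/decade.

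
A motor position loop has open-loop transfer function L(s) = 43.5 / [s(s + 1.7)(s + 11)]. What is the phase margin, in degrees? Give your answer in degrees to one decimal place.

Gain crossover: |L(jω)| = 1 at ω ≈ 1.65 rad s⁻¹.
∠L(j1.65) = −90° − arctan(1.65/1.7) − arctan(1.65/11) ≈ -142.69°
PM = 180° + (-142.69°) = 37.31°

37.3 deg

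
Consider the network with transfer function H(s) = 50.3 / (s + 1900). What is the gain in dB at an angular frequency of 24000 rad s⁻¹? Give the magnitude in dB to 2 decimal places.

|j24000 + 1900| = √(24000² + 1900²) = 2.408e+04
|H(j24000)| = 50.3 / 2.408e+04 = 0.0020893
20 log₁₀(0.0020893) = -53.600 dB

-53.60 dB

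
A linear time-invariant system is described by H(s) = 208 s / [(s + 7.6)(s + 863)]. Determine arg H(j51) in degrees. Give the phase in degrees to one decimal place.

∠(j51) = 90.00°
∠(j51 + 7.6) = arctan(51/7.6) = 81.52°
∠(j51 + 863) = arctan(51/863) = 3.38°
∠H(j51) = 90.00° − (81.52° + 3.38°) = 5.09°

5.1°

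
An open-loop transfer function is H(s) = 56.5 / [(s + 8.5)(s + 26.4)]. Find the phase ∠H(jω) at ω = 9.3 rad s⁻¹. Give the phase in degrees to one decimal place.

-67.0°

∠(j9.3 + 8.5) = arctan(9.3/8.5) = 47.57°
∠(j9.3 + 26.4) = arctan(9.3/26.4) = 19.41°
∠H(j9.3) = − (47.57° + 19.41°) = -66.98°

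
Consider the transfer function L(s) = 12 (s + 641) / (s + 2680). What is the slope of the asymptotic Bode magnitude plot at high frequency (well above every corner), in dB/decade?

With 1 zero and 1 pole, the high-frequency asymptotic slope is 20 × (1 − 1) = 0 dB/decade.

0 dB/decade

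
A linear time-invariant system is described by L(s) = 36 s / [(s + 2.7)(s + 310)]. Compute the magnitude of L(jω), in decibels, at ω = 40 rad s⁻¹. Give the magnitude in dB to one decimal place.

-18.8 dB

|j40| = 40
|j40 + 2.7| = √(40² + 2.7²) = 40.09
|j40 + 310| = √(40² + 310²) = 312.6
|L(j40)| = 36 × 40 / (40.09 × 312.6) = 0.11491
20 log₁₀(0.11491) = -18.79 dB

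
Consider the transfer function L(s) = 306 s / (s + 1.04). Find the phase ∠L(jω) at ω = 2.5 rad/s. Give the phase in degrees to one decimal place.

∠(j2.5) = 90.00°
∠(j2.5 + 1.04) = arctan(2.5/1.04) = 67.41°
∠L(j2.5) = 90.00° − 67.41° = 22.59°

22.6 deg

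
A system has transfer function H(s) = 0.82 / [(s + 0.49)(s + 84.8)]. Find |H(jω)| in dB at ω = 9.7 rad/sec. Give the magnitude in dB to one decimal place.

|j9.7 + 0.49| = √(9.7² + 0.49²) = 9.712
|j9.7 + 84.8| = √(9.7² + 84.8²) = 85.35
|H(j9.7)| = 0.82 / (9.712 × 85.35) = 0.00098917
20 log₁₀(0.00098917) = -60.09 dB

-60.1 dB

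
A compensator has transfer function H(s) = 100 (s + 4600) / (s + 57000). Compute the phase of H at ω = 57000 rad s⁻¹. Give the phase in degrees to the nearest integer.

40°

∠(j57000 + 4600) = arctan(57000/4600) = 85.39°
∠(j57000 + 57000) = arctan(57000/57000) = 45.00°
∠H(j57000) = 85.39° − 45.00° = 40.39°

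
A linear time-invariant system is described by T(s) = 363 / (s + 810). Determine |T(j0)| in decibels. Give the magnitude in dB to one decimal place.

T(0) = 363 / 810 = 0.44815
20 log₁₀(0.44815) = -6.97 dB

-7.0 dB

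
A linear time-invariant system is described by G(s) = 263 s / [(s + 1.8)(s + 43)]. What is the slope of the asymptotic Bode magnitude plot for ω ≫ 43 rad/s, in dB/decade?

With 1 zero and 2 poles, the high-frequency asymptotic slope is 20 × (1 − 2) = -20 dB/decade.

-20 dB/decade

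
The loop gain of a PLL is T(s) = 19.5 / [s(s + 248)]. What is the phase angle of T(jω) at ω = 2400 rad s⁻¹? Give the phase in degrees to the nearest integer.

-174 deg

∠(j2400 + 248) = arctan(2400/248) = 84.10°
∠(j2400) = 90.00°
∠T(j2400) = − (84.10° + 90.00°) = -174.10°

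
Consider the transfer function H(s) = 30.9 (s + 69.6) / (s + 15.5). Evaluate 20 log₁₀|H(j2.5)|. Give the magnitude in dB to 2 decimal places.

42.74 dB

|j2.5 + 69.6| = √(2.5² + 69.6²) = 69.64
|j2.5 + 15.5| = √(2.5² + 15.5²) = 15.7
|H(j2.5)| = 30.9 × 69.64 / 15.7 = 137.07
20 log₁₀(137.07) = 42.739 dB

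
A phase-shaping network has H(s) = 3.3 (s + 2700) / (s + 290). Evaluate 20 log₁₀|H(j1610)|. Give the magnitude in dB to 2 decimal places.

16.04 dB

|j1610 + 2700| = √(1610² + 2700²) = 3144
|j1610 + 290| = √(1610² + 290²) = 1636
|H(j1610)| = 3.3 × 3144 / 1636 = 6.3413
20 log₁₀(6.3413) = 16.044 dB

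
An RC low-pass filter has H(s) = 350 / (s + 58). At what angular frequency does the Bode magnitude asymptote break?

The single real pole at s = −58 gives a corner at ω = 58 rad/s.

58 rad/s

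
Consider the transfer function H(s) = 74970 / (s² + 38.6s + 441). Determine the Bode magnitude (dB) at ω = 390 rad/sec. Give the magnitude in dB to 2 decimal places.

|(j390)² + 38.6(j390) + 441| = |-1.5166e+05 + j15054| = 1.524e+05
|H(j390)| = 74970 / 1.524e+05 = 0.49192
20 log₁₀(0.49192) = -6.162 dB

-6.16 dB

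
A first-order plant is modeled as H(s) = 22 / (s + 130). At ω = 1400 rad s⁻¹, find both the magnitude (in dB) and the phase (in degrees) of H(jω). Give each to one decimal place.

|H| = -36.1 dB, ∠H = -84.7°

|j1400 + 130| = √(1400² + 130²) = 1406
|H(j1400)| = 22 / 1406 = 0.015647
20 log₁₀(0.015647) = -36.11 dB
∠(j1400 + 130) = arctan(1400/130) = 84.69°
∠H(j1400) = −84.69° = -84.69°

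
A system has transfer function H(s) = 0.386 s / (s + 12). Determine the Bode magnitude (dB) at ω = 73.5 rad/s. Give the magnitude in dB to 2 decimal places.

|j73.5| = 73.5
|j73.5 + 12| = √(73.5² + 12²) = 74.47
|H(j73.5)| = 0.386 × 73.5 / 74.47 = 0.38096
20 log₁₀(0.38096) = -8.383 dB

-8.38 dB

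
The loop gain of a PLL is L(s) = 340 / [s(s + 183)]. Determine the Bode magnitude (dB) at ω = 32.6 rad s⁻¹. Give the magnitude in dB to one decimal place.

|j32.6 + 183| = √(32.6² + 183²) = 185.9
|j32.6| = 32.6
|L(j32.6)| = 340 / (185.9 × 32.6) = 0.056108
20 log₁₀(0.056108) = -25.02 dB

-25.0 dB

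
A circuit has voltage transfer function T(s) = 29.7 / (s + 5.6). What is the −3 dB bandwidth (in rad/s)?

5.6 rad/s

For a single-pole low-pass, the −3 dB point is at the pole: ω = 5.6 rad/s.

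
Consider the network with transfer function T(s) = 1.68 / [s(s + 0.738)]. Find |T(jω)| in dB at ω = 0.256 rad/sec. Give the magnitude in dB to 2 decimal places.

18.49 dB

|j0.256 + 0.738| = √(0.256² + 0.738²) = 0.7811
|j0.256| = 0.256
|T(j0.256)| = 1.68 / (0.7811 × 0.256) = 8.4012
20 log₁₀(8.4012) = 18.487 dB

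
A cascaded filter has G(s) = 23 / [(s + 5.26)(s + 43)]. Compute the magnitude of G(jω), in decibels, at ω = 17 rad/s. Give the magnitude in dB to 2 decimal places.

-31.07 dB

|j17 + 5.26| = √(17² + 5.26²) = 17.8
|j17 + 43| = √(17² + 43²) = 46.24
|G(j17)| = 23 / (17.8 × 46.24) = 0.027953
20 log₁₀(0.027953) = -31.072 dB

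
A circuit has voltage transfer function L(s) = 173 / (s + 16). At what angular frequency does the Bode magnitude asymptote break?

16 rad s⁻¹

The single real pole at s = −16 gives a corner at ω = 16 rad s⁻¹.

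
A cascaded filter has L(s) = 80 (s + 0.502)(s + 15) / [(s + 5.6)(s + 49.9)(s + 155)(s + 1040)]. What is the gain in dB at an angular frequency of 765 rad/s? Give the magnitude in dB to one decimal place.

-82.0 dB

|j765 + 0.502| = √(765² + 0.502²) = 765
|j765 + 15| = √(765² + 15²) = 765.1
|j765 + 5.6| = √(765² + 5.6²) = 765
|j765 + 49.9| = √(765² + 49.9²) = 766.6
|j765 + 155| = √(765² + 155²) = 780.5
|j765 + 1040| = √(765² + 1040²) = 1291
|L(j765)| = 80 × 765 × 765.1 / (765 × 766.6 × 780.5 × 1291) = 7.9231e-05
20 log₁₀(7.9231e-05) = -82.02 dB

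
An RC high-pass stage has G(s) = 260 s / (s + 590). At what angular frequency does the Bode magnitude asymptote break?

590 rad/s

The single real pole at s = −590 gives a corner at ω = 590 rad/s.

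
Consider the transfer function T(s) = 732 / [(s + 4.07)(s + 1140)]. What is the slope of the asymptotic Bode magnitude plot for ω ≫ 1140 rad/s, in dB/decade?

-40 dB/decade

With 0 zeros and 2 poles, the high-frequency asymptotic slope is 20 × (0 − 2) = -40 dB/decade.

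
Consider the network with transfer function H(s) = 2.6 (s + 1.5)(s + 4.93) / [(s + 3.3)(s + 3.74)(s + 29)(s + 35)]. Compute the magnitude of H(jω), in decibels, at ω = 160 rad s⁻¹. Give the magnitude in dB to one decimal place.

-80.2 dB

|j160 + 1.5| = √(160² + 1.5²) = 160
|j160 + 4.93| = √(160² + 4.93²) = 160.1
|j160 + 3.3| = √(160² + 3.3²) = 160
|j160 + 3.74| = √(160² + 3.74²) = 160
|j160 + 29| = √(160² + 29²) = 162.6
|j160 + 35| = √(160² + 35²) = 163.8
|H(j160)| = 2.6 × 160 × 160.1 / (160 × 160 × 162.6 × 163.8) = 9.7629e-05
20 log₁₀(9.7629e-05) = -80.21 dB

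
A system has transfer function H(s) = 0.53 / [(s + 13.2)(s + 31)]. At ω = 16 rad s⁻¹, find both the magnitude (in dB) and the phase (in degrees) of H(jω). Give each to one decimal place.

|j16 + 13.2| = √(16² + 13.2²) = 20.74
|j16 + 31| = √(16² + 31²) = 34.89
|H(j16)| = 0.53 / (20.74 × 34.89) = 0.00073245
20 log₁₀(0.00073245) = -62.70 dB
∠(j16 + 13.2) = arctan(16/13.2) = 50.48°
∠(j16 + 31) = arctan(16/31) = 27.30°
∠H(j16) = − (50.48° + 27.30°) = -77.78°

|H| = -62.7 dB, ∠H = -77.8°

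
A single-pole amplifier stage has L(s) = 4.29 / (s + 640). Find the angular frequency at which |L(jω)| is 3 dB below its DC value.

For a single-pole low-pass, the −3 dB point is at the pole: ω = 640 rad s⁻¹.

640 rad s⁻¹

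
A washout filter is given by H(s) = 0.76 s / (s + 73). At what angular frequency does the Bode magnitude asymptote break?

The single real pole at s = −73 gives a corner at ω = 73 rad s⁻¹.

73 rad s⁻¹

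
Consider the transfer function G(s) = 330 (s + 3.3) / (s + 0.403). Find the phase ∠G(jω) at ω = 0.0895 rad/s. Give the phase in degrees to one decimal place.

-11.0°

∠(j0.0895 + 3.3) = arctan(0.0895/3.3) = 1.55°
∠(j0.0895 + 0.403) = arctan(0.0895/0.403) = 12.52°
∠G(j0.0895) = 1.55° − 12.52° = -10.97°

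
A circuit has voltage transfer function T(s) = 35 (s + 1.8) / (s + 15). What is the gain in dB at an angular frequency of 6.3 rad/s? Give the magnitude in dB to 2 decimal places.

22.98 dB

|j6.3 + 1.8| = √(6.3² + 1.8²) = 6.552
|j6.3 + 15| = √(6.3² + 15²) = 16.27
|T(j6.3)| = 35 × 6.552 / 16.27 = 14.095
20 log₁₀(14.095) = 22.982 dB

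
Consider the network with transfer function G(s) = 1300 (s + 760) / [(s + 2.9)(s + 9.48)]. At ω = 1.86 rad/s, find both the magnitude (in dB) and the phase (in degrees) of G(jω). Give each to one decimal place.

|j1.86 + 760| = √(1.86² + 760²) = 760
|j1.86 + 2.9| = √(1.86² + 2.9²) = 3.445
|j1.86 + 9.48| = √(1.86² + 9.48²) = 9.661
|G(j1.86)| = 1300 × 760 / (3.445 × 9.661) = 29684
20 log₁₀(29684) = 89.45 dB
∠(j1.86 + 760) = arctan(1.86/760) = 0.14°
∠(j1.86 + 2.9) = arctan(1.86/2.9) = 32.68°
∠(j1.86 + 9.48) = arctan(1.86/9.48) = 11.10°
∠G(j1.86) = 0.14° − (32.68° + 11.10°) = -43.64°

|G| = 89.5 dB, ∠G = -43.6 deg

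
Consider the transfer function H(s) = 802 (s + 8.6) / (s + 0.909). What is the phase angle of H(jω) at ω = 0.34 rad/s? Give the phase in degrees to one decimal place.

-18.2 deg

∠(j0.34 + 8.6) = arctan(0.34/8.6) = 2.26°
∠(j0.34 + 0.909) = arctan(0.34/0.909) = 20.51°
∠H(j0.34) = 2.26° − 20.51° = -18.24°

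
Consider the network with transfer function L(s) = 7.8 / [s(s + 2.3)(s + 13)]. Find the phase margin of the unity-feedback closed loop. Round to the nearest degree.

Gain crossover: |L(jω)| = 1 at ω ≈ 0.259 rad/s.
∠L(j0.259) = −90° − arctan(0.259/2.3) − arctan(0.259/13) ≈ -97.57°
PM = 180° + (-97.57°) = 82.43°

82°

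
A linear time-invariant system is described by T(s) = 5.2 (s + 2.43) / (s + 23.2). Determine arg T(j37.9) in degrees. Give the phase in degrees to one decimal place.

27.8°

∠(j37.9 + 2.43) = arctan(37.9/2.43) = 86.33°
∠(j37.9 + 23.2) = arctan(37.9/23.2) = 58.53°
∠T(j37.9) = 86.33° − 58.53° = 27.80°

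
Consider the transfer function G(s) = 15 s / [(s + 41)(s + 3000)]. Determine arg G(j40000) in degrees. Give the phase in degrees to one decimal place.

-85.7°

∠(j40000) = 90.00°
∠(j40000 + 41) = arctan(40000/41) = 89.94°
∠(j40000 + 3000) = arctan(40000/3000) = 85.71°
∠G(j40000) = 90.00° − (89.94° + 85.71°) = -85.65°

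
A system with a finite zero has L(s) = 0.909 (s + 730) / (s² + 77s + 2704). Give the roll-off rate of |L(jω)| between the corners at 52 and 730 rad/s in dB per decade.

In this band the factors already past their corner are: complex pole pair at ωₙ ≈ 52; net slope = -40 dB/decade.

-40 dB/decade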